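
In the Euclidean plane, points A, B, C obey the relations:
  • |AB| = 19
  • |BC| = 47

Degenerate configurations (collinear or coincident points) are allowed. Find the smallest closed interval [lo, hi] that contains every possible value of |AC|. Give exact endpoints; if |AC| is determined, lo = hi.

|AB| ∈ {19}
|BC| ∈ {47}
|AC| ∈ [28, 66]

|AC| ∈ [28, 66]  (≈ [28.0000, 66.0000])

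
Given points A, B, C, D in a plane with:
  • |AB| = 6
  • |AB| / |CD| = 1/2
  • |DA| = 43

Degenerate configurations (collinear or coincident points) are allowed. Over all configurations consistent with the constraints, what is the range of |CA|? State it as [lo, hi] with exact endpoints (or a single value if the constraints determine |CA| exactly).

|CA| ∈ [31, 55]  (≈ [31.0000, 55.0000])

|AB| ∈ {6}
|AD| ∈ {43}
|CD| ∈ {12}
|BD| ∈ [37, 49]
|AC| ∈ [31, 55]
|BC| ∈ [25, 61]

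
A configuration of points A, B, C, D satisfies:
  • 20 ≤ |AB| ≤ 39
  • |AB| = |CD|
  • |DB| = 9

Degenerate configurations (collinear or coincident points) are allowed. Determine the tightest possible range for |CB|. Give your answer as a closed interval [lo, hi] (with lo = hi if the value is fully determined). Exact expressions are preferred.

|AB| ∈ [20, 39]
|BD| ∈ {9}
|CD| ∈ [20, 39]
|AD| ∈ [11, 48]
|BC| ∈ [11, 48]
|AC| ∈ [0, 87]

|CB| ∈ [11, 48]  (≈ [11.0000, 48.0000])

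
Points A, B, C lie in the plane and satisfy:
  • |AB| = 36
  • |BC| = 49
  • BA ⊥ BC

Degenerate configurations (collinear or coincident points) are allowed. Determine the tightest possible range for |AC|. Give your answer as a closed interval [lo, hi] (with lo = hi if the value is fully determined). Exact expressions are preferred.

|AB| ∈ {36}
|BC| ∈ {49}
|AC| ∈ {√(3697)}

|AC| = √(3697)  (≈ 60.8030)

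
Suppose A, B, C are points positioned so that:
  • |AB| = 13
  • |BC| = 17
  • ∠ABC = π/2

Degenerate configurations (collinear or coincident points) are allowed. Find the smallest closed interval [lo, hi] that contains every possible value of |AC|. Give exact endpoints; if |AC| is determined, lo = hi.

|AB| ∈ {13}
|BC| ∈ {17}
|AC| ∈ {√(458)}

|AC| = √(458)  (≈ 21.4009)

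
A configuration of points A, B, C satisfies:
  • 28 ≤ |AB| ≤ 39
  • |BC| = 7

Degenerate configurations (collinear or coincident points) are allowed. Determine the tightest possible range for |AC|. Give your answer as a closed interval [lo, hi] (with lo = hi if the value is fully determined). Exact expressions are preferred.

|AB| ∈ [28, 39]
|BC| ∈ {7}
|AC| ∈ [21, 46]

|AC| ∈ [21, 46]  (≈ [21.0000, 46.0000])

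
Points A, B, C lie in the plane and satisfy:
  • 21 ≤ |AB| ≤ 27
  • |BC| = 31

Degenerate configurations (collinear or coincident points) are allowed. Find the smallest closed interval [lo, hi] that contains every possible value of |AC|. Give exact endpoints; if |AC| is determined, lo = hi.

|AC| ∈ [4, 58]  (≈ [4.0000, 58.0000])

|AB| ∈ [21, 27]
|BC| ∈ {31}
|AC| ∈ [4, 58]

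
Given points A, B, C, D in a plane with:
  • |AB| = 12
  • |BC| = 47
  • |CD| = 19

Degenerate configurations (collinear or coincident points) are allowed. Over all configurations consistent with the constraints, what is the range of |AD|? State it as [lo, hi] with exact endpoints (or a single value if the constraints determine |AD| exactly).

|AD| ∈ [16, 78]  (≈ [16.0000, 78.0000])

|AB| ∈ {12}
|BC| ∈ {47}
|CD| ∈ {19}
|AC| ∈ [35, 59]
|BD| ∈ [28, 66]
|AD| ∈ [16, 78]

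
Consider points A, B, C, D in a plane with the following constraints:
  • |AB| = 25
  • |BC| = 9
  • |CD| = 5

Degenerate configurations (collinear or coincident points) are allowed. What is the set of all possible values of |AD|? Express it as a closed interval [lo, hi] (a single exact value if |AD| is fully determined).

|AB| ∈ {25}
|BC| ∈ {9}
|CD| ∈ {5}
|AC| ∈ [16, 34]
|BD| ∈ [4, 14]
|AD| ∈ [11, 39]

|AD| ∈ [11, 39]  (≈ [11.0000, 39.0000])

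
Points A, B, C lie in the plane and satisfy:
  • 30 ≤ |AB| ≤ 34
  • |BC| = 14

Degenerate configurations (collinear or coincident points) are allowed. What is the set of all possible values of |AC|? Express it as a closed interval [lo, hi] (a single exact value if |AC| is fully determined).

|AC| ∈ [16, 48]  (≈ [16.0000, 48.0000])

|AB| ∈ [30, 34]
|BC| ∈ {14}
|AC| ∈ [16, 48]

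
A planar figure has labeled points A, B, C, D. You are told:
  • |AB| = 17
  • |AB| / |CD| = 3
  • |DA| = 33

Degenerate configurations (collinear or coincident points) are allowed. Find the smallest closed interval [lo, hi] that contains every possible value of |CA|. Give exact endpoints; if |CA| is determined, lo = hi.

|CA| ∈ [82/3, 116/3]  (≈ [27.3333, 38.6667])

|AB| ∈ {17}
|AD| ∈ {33}
|CD| ∈ {17/3}
|BD| ∈ [16, 50]
|AC| ∈ [82/3, 116/3]
|BC| ∈ [31/3, 167/3]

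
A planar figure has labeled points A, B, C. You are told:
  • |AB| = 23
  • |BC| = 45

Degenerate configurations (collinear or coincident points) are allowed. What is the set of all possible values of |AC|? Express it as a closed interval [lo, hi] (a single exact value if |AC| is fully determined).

|AB| ∈ {23}
|BC| ∈ {45}
|AC| ∈ [22, 68]

|AC| ∈ [22, 68]  (≈ [22.0000, 68.0000])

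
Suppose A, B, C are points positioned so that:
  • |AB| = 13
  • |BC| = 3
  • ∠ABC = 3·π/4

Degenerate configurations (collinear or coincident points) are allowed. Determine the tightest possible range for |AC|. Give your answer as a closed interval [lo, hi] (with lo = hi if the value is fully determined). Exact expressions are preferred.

|AC| = √(39·√(2) + 178)  (≈ 15.2694)

|AB| ∈ {13}
|BC| ∈ {3}
|AC| ∈ {√(39·√(2) + 178)}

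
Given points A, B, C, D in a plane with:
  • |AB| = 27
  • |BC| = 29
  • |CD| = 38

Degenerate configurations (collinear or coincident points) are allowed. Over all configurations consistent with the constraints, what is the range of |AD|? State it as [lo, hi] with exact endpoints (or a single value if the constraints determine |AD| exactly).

|AD| ∈ [0, 94]  (≈ [0.0000, 94.0000])

|AB| ∈ {27}
|BC| ∈ {29}
|CD| ∈ {38}
|AC| ∈ [2, 56]
|BD| ∈ [9, 67]
|AD| ∈ [0, 94]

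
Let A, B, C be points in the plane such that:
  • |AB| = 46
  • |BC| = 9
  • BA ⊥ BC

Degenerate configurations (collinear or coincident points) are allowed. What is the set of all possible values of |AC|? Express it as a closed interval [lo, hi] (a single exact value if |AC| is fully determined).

|AC| = 13·√(13)  (≈ 46.8722)

|AB| ∈ {46}
|BC| ∈ {9}
|AC| ∈ {13·√(13)}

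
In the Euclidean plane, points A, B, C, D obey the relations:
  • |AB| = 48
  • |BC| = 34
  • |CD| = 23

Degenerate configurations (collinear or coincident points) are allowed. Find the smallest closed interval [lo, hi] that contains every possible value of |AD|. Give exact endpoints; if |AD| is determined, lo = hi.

|AB| ∈ {48}
|BC| ∈ {34}
|CD| ∈ {23}
|AC| ∈ [14, 82]
|BD| ∈ [11, 57]
|AD| ∈ [0, 105]

|AD| ∈ [0, 105]  (≈ [0.0000, 105.0000])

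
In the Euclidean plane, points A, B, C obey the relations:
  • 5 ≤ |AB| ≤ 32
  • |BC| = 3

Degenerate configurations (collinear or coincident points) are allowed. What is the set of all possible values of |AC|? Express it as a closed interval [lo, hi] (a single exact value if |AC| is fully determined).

|AC| ∈ [2, 35]  (≈ [2.0000, 35.0000])

|AB| ∈ [5, 32]
|BC| ∈ {3}
|AC| ∈ [2, 35]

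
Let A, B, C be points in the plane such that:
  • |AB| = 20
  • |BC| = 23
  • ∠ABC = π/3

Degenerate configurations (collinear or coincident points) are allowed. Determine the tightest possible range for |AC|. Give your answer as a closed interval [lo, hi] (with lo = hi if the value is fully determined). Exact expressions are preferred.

|AB| ∈ {20}
|BC| ∈ {23}
|AC| ∈ {√(469)}

|AC| = √(469)  (≈ 21.6564)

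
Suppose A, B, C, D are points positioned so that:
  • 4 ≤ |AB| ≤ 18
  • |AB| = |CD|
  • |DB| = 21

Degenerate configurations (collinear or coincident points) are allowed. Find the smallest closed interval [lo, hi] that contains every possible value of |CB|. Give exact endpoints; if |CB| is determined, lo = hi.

|CB| ∈ [3, 39]  (≈ [3.0000, 39.0000])

|AB| ∈ [4, 18]
|BD| ∈ {21}
|CD| ∈ [4, 18]
|AD| ∈ [3, 39]
|BC| ∈ [3, 39]
|AC| ∈ [0, 57]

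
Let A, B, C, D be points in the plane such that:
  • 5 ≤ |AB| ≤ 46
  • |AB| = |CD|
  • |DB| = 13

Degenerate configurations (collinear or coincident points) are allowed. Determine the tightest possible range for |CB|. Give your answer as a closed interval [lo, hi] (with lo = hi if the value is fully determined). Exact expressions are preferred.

|CB| ∈ [0, 59]  (≈ [0.0000, 59.0000])

|AB| ∈ [5, 46]
|BD| ∈ {13}
|CD| ∈ [5, 46]
|AD| ∈ [0, 59]
|BC| ∈ [0, 59]
|AC| ∈ [0, 105]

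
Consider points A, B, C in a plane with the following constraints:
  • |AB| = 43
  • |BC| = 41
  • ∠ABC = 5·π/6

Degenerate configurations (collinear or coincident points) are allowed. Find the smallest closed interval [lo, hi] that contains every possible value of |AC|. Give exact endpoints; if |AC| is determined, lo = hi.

|AC| = √(1763·√(3) + 3530)  (≈ 81.1394)

|AB| ∈ {43}
|BC| ∈ {41}
|AC| ∈ {√(1763·√(3) + 3530)}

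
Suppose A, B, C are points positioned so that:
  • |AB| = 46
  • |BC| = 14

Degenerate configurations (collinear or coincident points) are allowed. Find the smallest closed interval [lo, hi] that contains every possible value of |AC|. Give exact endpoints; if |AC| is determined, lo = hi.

|AB| ∈ {46}
|BC| ∈ {14}
|AC| ∈ [32, 60]

|AC| ∈ [32, 60]  (≈ [32.0000, 60.0000])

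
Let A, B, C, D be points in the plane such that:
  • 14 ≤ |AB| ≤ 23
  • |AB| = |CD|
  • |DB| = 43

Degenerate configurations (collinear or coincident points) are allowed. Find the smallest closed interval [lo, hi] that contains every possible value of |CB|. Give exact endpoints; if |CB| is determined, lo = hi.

|CB| ∈ [20, 66]  (≈ [20.0000, 66.0000])

|AB| ∈ [14, 23]
|BD| ∈ {43}
|CD| ∈ [14, 23]
|AD| ∈ [20, 66]
|BC| ∈ [20, 66]
|AC| ∈ [0, 89]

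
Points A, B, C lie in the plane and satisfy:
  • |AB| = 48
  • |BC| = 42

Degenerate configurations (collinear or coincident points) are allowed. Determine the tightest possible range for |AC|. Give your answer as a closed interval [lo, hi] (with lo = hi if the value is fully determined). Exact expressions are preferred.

|AB| ∈ {48}
|BC| ∈ {42}
|AC| ∈ [6, 90]

|AC| ∈ [6, 90]  (≈ [6.0000, 90.0000])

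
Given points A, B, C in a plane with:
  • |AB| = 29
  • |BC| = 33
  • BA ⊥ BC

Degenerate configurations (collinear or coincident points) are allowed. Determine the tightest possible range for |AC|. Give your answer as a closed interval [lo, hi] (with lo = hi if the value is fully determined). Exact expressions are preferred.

|AC| = √(1930)  (≈ 43.9318)

|AB| ∈ {29}
|BC| ∈ {33}
|AC| ∈ {√(1930)}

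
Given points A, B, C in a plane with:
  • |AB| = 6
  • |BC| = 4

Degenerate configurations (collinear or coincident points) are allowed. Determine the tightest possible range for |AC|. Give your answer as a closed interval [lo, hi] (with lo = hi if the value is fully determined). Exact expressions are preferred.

|AC| ∈ [2, 10]  (≈ [2.0000, 10.0000])

|AB| ∈ {6}
|BC| ∈ {4}
|AC| ∈ [2, 10]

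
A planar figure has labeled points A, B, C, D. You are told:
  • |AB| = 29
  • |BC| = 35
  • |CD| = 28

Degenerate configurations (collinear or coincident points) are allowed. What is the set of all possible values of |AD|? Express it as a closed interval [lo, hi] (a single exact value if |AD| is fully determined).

|AD| ∈ [0, 92]  (≈ [0.0000, 92.0000])

|AB| ∈ {29}
|BC| ∈ {35}
|CD| ∈ {28}
|AC| ∈ [6, 64]
|BD| ∈ [7, 63]
|AD| ∈ [0, 92]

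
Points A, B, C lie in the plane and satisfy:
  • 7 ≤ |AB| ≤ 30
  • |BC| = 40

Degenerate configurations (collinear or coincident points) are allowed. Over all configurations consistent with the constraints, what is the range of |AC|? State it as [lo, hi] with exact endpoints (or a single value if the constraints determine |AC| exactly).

|AC| ∈ [10, 70]  (≈ [10.0000, 70.0000])

|AB| ∈ [7, 30]
|BC| ∈ {40}
|AC| ∈ [10, 70]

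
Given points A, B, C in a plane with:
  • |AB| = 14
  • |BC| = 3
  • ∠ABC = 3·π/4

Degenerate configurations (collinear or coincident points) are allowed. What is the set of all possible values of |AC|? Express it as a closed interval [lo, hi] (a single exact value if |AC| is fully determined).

|AC| = √(42·√(2) + 205)  (≈ 16.2603)

|AB| ∈ {14}
|BC| ∈ {3}
|AC| ∈ {√(42·√(2) + 205)}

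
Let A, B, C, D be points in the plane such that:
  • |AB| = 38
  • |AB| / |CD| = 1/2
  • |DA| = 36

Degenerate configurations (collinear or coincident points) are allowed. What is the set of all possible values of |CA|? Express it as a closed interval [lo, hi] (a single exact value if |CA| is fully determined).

|CA| ∈ [40, 112]  (≈ [40.0000, 112.0000])

|AB| ∈ {38}
|AD| ∈ {36}
|CD| ∈ {76}
|BD| ∈ [2, 74]
|AC| ∈ [40, 112]
|BC| ∈ [2, 150]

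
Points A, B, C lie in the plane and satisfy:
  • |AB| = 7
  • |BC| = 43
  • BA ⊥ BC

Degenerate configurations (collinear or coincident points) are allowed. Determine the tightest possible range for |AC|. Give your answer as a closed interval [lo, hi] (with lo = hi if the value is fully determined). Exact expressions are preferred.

|AB| ∈ {7}
|BC| ∈ {43}
|AC| ∈ {√(1898)}

|AC| = √(1898)  (≈ 43.5660)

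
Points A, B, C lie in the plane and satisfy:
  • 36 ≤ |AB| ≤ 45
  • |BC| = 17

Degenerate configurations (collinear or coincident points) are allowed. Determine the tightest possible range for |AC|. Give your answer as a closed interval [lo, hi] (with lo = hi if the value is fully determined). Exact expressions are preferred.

|AB| ∈ [36, 45]
|BC| ∈ {17}
|AC| ∈ [19, 62]

|AC| ∈ [19, 62]  (≈ [19.0000, 62.0000])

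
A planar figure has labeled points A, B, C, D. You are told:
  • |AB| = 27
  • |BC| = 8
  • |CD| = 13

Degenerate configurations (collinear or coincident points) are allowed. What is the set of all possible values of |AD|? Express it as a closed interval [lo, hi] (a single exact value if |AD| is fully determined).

|AB| ∈ {27}
|BC| ∈ {8}
|CD| ∈ {13}
|AC| ∈ [19, 35]
|BD| ∈ [5, 21]
|AD| ∈ [6, 48]

|AD| ∈ [6, 48]  (≈ [6.0000, 48.0000])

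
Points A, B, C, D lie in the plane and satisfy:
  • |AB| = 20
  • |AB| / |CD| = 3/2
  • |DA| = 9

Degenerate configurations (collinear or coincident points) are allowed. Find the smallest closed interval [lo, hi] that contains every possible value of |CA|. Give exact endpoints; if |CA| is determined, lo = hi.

|AB| ∈ {20}
|AD| ∈ {9}
|CD| ∈ {40/3}
|BD| ∈ [11, 29]
|AC| ∈ [13/3, 67/3]
|BC| ∈ [0, 127/3]

|CA| ∈ [13/3, 67/3]  (≈ [4.3333, 22.3333])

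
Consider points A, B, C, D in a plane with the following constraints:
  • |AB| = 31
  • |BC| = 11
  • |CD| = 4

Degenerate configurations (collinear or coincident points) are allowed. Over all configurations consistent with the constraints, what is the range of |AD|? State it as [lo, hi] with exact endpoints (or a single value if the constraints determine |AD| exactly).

|AB| ∈ {31}
|BC| ∈ {11}
|CD| ∈ {4}
|AC| ∈ [20, 42]
|BD| ∈ [7, 15]
|AD| ∈ [16, 46]

|AD| ∈ [16, 46]  (≈ [16.0000, 46.0000])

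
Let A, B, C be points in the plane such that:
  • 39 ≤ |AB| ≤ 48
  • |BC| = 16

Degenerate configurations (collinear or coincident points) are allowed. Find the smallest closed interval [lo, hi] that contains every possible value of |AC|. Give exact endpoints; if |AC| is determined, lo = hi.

|AC| ∈ [23, 64]  (≈ [23.0000, 64.0000])

|AB| ∈ [39, 48]
|BC| ∈ {16}
|AC| ∈ [23, 64]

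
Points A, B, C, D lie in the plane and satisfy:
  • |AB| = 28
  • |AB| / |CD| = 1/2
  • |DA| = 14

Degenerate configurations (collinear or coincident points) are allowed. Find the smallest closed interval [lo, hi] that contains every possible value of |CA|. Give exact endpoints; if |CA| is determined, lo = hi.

|CA| ∈ [42, 70]  (≈ [42.0000, 70.0000])

|AB| ∈ {28}
|AD| ∈ {14}
|CD| ∈ {56}
|BD| ∈ [14, 42]
|AC| ∈ [42, 70]
|BC| ∈ [14, 98]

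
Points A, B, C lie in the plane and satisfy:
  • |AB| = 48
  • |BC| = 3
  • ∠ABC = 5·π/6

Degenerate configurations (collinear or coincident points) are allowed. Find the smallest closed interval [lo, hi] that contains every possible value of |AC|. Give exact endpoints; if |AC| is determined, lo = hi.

|AC| = 3·√(16·√(3) + 257)  (≈ 50.6203)

|AB| ∈ {48}
|BC| ∈ {3}
|AC| ∈ {3·√(16·√(3) + 257)}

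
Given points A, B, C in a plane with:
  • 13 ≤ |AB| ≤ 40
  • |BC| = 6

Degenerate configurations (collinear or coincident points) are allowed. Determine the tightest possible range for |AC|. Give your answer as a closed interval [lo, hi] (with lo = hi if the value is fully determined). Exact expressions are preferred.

|AC| ∈ [7, 46]  (≈ [7.0000, 46.0000])

|AB| ∈ [13, 40]
|BC| ∈ {6}
|AC| ∈ [7, 46]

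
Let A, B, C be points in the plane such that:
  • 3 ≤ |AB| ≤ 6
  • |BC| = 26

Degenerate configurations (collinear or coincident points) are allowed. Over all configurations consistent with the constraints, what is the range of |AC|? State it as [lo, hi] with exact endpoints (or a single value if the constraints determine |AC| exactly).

|AC| ∈ [20, 32]  (≈ [20.0000, 32.0000])

|AB| ∈ [3, 6]
|BC| ∈ {26}
|AC| ∈ [20, 32]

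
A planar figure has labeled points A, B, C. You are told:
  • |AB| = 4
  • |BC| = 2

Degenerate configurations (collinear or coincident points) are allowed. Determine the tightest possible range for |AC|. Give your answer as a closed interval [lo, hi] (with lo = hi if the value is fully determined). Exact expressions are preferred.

|AB| ∈ {4}
|BC| ∈ {2}
|AC| ∈ [2, 6]

|AC| ∈ [2, 6]  (≈ [2.0000, 6.0000])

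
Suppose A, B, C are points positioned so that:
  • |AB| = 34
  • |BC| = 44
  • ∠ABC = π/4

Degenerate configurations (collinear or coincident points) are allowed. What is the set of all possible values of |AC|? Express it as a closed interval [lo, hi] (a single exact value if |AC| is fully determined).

|AB| ∈ {34}
|BC| ∈ {44}
|AC| ∈ {2·√(773 - 374·√(2))}

|AC| = 2·√(773 - 374·√(2))  (≈ 31.2464)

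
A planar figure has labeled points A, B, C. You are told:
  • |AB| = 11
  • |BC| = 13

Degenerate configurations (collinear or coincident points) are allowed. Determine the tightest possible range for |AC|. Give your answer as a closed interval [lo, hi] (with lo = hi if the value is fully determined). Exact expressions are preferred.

|AB| ∈ {11}
|BC| ∈ {13}
|AC| ∈ [2, 24]

|AC| ∈ [2, 24]  (≈ [2.0000, 24.0000])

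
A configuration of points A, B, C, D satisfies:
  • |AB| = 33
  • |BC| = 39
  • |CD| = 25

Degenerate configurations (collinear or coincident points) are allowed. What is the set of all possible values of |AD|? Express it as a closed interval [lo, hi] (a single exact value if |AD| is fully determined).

|AB| ∈ {33}
|BC| ∈ {39}
|CD| ∈ {25}
|AC| ∈ [6, 72]
|BD| ∈ [14, 64]
|AD| ∈ [0, 97]

|AD| ∈ [0, 97]  (≈ [0.0000, 97.0000])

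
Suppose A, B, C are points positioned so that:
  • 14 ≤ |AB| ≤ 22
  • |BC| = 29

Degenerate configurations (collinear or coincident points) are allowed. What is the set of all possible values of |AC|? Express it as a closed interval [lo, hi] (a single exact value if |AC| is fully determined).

|AC| ∈ [7, 51]  (≈ [7.0000, 51.0000])

|AB| ∈ [14, 22]
|BC| ∈ {29}
|AC| ∈ [7, 51]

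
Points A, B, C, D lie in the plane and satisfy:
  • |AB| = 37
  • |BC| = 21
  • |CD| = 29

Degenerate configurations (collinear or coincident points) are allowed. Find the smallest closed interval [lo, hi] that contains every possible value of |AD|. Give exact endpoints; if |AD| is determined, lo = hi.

|AB| ∈ {37}
|BC| ∈ {21}
|CD| ∈ {29}
|AC| ∈ [16, 58]
|BD| ∈ [8, 50]
|AD| ∈ [0, 87]

|AD| ∈ [0, 87]  (≈ [0.0000, 87.0000])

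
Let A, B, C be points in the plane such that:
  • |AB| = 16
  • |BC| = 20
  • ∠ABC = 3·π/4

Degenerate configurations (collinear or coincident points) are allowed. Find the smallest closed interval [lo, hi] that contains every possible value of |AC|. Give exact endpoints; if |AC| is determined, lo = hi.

|AC| = 4·√(20·√(2) + 41)  (≈ 33.2949)

|AB| ∈ {16}
|BC| ∈ {20}
|AC| ∈ {4·√(20·√(2) + 41)}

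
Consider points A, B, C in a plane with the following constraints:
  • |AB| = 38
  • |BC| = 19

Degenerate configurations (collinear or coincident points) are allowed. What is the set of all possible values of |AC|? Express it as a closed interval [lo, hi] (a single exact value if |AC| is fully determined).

|AC| ∈ [19, 57]  (≈ [19.0000, 57.0000])

|AB| ∈ {38}
|BC| ∈ {19}
|AC| ∈ [19, 57]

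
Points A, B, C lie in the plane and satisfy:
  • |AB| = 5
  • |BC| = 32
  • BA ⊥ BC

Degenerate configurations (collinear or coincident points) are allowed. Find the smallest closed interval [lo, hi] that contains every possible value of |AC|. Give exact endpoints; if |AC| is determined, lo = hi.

|AC| = √(1049)  (≈ 32.3883)

|AB| ∈ {5}
|BC| ∈ {32}
|AC| ∈ {√(1049)}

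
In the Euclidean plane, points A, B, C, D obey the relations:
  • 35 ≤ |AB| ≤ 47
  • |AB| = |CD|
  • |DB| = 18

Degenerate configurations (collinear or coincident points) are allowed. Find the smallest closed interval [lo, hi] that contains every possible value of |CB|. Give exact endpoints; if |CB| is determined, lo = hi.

|CB| ∈ [17, 65]  (≈ [17.0000, 65.0000])

|AB| ∈ [35, 47]
|BD| ∈ {18}
|CD| ∈ [35, 47]
|AD| ∈ [17, 65]
|BC| ∈ [17, 65]
|AC| ∈ [0, 112]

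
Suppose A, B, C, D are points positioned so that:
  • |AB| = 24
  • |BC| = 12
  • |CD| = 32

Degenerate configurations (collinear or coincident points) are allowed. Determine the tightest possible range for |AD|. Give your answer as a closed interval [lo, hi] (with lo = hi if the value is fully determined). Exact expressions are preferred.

|AD| ∈ [0, 68]  (≈ [0.0000, 68.0000])

|AB| ∈ {24}
|BC| ∈ {12}
|CD| ∈ {32}
|AC| ∈ [12, 36]
|BD| ∈ [20, 44]
|AD| ∈ [0, 68]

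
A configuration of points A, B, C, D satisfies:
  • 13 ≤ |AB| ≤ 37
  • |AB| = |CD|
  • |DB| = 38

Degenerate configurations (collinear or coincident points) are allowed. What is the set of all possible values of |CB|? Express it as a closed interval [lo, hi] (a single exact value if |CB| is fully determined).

|AB| ∈ [13, 37]
|BD| ∈ {38}
|CD| ∈ [13, 37]
|AD| ∈ [1, 75]
|BC| ∈ [1, 75]
|AC| ∈ [0, 112]

|CB| ∈ [1, 75]  (≈ [1.0000, 75.0000])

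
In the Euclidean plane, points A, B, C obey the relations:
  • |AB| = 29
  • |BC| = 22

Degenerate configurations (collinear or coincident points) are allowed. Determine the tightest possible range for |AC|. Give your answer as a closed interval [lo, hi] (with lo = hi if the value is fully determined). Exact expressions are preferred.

|AC| ∈ [7, 51]  (≈ [7.0000, 51.0000])

|AB| ∈ {29}
|BC| ∈ {22}
|AC| ∈ [7, 51]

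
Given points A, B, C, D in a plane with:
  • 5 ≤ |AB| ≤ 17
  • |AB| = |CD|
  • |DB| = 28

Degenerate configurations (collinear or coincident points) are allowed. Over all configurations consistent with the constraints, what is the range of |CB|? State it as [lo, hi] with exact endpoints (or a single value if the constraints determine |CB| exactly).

|CB| ∈ [11, 45]  (≈ [11.0000, 45.0000])

|AB| ∈ [5, 17]
|BD| ∈ {28}
|CD| ∈ [5, 17]
|AD| ∈ [11, 45]
|BC| ∈ [11, 45]
|AC| ∈ [0, 62]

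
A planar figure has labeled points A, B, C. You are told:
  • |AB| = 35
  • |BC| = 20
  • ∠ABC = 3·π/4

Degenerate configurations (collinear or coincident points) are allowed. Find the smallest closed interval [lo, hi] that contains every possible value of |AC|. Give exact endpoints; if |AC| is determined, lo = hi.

|AB| ∈ {35}
|BC| ∈ {20}
|AC| ∈ {5·√(28·√(2) + 65)}

|AC| = 5·√(28·√(2) + 65)  (≈ 51.1366)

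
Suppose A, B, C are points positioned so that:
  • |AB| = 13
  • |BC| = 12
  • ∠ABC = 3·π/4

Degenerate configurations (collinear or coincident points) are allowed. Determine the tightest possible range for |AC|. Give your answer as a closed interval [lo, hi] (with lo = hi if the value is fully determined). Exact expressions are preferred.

|AC| = √(156·√(2) + 313)  (≈ 23.1002)

|AB| ∈ {13}
|BC| ∈ {12}
|AC| ∈ {√(156·√(2) + 313)}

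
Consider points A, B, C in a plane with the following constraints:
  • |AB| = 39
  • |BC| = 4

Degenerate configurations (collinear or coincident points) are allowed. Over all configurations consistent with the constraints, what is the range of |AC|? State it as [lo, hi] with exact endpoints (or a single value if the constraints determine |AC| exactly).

|AC| ∈ [35, 43]  (≈ [35.0000, 43.0000])

|AB| ∈ {39}
|BC| ∈ {4}
|AC| ∈ [35, 43]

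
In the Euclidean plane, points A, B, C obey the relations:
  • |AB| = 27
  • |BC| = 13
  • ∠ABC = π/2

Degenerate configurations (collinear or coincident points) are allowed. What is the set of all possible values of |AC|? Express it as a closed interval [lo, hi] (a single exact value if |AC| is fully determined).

|AB| ∈ {27}
|BC| ∈ {13}
|AC| ∈ {√(898)}

|AC| = √(898)  (≈ 29.9666)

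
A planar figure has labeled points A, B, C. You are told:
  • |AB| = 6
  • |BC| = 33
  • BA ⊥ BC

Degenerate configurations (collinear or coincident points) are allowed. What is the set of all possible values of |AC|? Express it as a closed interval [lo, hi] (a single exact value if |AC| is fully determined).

|AB| ∈ {6}
|BC| ∈ {33}
|AC| ∈ {15·√(5)}

|AC| = 15·√(5)  (≈ 33.5410)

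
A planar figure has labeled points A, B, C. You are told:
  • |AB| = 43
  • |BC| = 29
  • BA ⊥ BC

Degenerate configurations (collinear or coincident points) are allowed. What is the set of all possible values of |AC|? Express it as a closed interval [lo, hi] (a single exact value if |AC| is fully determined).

|AB| ∈ {43}
|BC| ∈ {29}
|AC| ∈ {√(2690)}

|AC| = √(2690)  (≈ 51.8652)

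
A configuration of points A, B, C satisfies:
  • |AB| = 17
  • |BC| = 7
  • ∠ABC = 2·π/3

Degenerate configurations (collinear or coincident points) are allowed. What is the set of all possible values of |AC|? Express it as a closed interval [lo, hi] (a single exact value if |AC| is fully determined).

|AC| = √(457)  (≈ 21.3776)

|AB| ∈ {17}
|BC| ∈ {7}
|AC| ∈ {√(457)}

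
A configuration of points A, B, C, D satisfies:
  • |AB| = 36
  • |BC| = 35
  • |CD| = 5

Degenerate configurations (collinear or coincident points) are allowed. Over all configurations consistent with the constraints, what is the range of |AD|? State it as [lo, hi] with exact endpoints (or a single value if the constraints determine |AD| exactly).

|AB| ∈ {36}
|BC| ∈ {35}
|CD| ∈ {5}
|AC| ∈ [1, 71]
|BD| ∈ [30, 40]
|AD| ∈ [0, 76]

|AD| ∈ [0, 76]  (≈ [0.0000, 76.0000])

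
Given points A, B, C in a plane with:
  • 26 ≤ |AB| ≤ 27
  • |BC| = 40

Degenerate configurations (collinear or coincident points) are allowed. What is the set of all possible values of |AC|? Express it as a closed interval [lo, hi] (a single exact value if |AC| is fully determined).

|AC| ∈ [13, 67]  (≈ [13.0000, 67.0000])

|AB| ∈ [26, 27]
|BC| ∈ {40}
|AC| ∈ [13, 67]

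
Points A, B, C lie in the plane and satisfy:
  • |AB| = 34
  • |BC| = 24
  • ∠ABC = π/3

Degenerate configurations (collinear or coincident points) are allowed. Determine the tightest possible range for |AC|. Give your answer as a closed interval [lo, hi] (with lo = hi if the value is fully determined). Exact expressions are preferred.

|AC| = 2·√(229)  (≈ 30.2655)

|AB| ∈ {34}
|BC| ∈ {24}
|AC| ∈ {2·√(229)}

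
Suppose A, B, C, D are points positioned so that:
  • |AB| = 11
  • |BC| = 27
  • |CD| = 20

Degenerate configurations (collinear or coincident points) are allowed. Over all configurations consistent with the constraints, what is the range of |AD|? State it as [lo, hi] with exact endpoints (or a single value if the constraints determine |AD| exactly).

|AB| ∈ {11}
|BC| ∈ {27}
|CD| ∈ {20}
|AC| ∈ [16, 38]
|BD| ∈ [7, 47]
|AD| ∈ [0, 58]

|AD| ∈ [0, 58]  (≈ [0.0000, 58.0000])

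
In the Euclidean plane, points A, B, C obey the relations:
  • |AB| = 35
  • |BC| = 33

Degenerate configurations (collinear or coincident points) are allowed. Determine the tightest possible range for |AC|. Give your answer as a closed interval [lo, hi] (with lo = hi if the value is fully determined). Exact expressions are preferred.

|AC| ∈ [2, 68]  (≈ [2.0000, 68.0000])

|AB| ∈ {35}
|BC| ∈ {33}
|AC| ∈ [2, 68]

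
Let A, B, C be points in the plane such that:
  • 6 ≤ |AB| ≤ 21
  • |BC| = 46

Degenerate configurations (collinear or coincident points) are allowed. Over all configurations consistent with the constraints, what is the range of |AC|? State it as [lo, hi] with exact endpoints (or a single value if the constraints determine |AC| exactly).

|AC| ∈ [25, 67]  (≈ [25.0000, 67.0000])

|AB| ∈ [6, 21]
|BC| ∈ {46}
|AC| ∈ [25, 67]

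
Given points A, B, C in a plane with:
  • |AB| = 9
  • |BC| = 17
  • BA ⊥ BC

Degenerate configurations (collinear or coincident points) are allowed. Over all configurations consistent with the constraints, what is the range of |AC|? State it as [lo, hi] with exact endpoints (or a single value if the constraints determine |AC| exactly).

|AB| ∈ {9}
|BC| ∈ {17}
|AC| ∈ {√(370)}

|AC| = √(370)  (≈ 19.2354)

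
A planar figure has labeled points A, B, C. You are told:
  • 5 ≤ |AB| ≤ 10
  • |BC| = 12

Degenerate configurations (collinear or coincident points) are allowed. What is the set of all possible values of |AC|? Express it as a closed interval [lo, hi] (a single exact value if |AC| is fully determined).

|AC| ∈ [2, 22]  (≈ [2.0000, 22.0000])

|AB| ∈ [5, 10]
|BC| ∈ {12}
|AC| ∈ [2, 22]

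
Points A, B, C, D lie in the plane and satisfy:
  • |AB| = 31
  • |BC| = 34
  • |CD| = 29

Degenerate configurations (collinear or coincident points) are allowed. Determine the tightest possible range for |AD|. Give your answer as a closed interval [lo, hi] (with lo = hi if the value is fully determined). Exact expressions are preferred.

|AB| ∈ {31}
|BC| ∈ {34}
|CD| ∈ {29}
|AC| ∈ [3, 65]
|BD| ∈ [5, 63]
|AD| ∈ [0, 94]

|AD| ∈ [0, 94]  (≈ [0.0000, 94.0000])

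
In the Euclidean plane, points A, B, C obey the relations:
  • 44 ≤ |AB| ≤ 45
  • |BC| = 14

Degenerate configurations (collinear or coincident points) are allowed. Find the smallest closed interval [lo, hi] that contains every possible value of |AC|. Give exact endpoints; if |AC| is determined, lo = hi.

|AB| ∈ [44, 45]
|BC| ∈ {14}
|AC| ∈ [30, 59]

|AC| ∈ [30, 59]  (≈ [30.0000, 59.0000])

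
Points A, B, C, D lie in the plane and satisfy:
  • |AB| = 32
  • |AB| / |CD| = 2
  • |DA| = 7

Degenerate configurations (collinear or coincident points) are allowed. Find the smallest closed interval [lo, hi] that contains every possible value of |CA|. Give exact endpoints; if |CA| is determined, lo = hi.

|AB| ∈ {32}
|AD| ∈ {7}
|CD| ∈ {16}
|BD| ∈ [25, 39]
|AC| ∈ [9, 23]
|BC| ∈ [9, 55]

|CA| ∈ [9, 23]  (≈ [9.0000, 23.0000])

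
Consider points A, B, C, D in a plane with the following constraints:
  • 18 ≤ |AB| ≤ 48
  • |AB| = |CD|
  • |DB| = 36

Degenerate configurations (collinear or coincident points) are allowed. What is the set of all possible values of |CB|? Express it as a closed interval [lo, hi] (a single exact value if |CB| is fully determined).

|CB| ∈ [0, 84]  (≈ [0.0000, 84.0000])

|AB| ∈ [18, 48]
|BD| ∈ {36}
|CD| ∈ [18, 48]
|AD| ∈ [0, 84]
|BC| ∈ [0, 84]
|AC| ∈ [0, 132]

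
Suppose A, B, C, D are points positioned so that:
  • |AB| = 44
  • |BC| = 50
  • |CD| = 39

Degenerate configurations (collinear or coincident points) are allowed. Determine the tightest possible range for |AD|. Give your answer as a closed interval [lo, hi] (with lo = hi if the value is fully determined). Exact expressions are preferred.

|AD| ∈ [0, 133]  (≈ [0.0000, 133.0000])

|AB| ∈ {44}
|BC| ∈ {50}
|CD| ∈ {39}
|AC| ∈ [6, 94]
|BD| ∈ [11, 89]
|AD| ∈ [0, 133]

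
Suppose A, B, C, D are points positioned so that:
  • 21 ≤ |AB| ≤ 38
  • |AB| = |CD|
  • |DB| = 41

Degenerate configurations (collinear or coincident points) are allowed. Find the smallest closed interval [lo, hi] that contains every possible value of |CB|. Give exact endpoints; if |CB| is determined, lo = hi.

|CB| ∈ [3, 79]  (≈ [3.0000, 79.0000])

|AB| ∈ [21, 38]
|BD| ∈ {41}
|CD| ∈ [21, 38]
|AD| ∈ [3, 79]
|BC| ∈ [3, 79]
|AC| ∈ [0, 117]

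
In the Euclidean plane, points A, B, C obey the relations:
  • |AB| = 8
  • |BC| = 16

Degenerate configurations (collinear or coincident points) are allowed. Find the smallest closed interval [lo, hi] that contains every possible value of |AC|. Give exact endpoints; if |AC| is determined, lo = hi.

|AC| ∈ [8, 24]  (≈ [8.0000, 24.0000])

|AB| ∈ {8}
|BC| ∈ {16}
|AC| ∈ [8, 24]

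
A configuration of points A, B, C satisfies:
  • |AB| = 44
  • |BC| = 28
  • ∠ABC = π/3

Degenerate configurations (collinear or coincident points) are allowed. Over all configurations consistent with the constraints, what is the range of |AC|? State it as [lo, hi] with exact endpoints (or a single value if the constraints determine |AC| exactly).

|AC| = 4·√(93)  (≈ 38.5746)

|AB| ∈ {44}
|BC| ∈ {28}
|AC| ∈ {4·√(93)}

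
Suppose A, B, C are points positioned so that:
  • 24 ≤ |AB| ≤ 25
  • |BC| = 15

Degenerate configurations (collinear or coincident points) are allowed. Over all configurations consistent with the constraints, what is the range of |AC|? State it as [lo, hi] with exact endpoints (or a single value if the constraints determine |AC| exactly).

|AB| ∈ [24, 25]
|BC| ∈ {15}
|AC| ∈ [9, 40]

|AC| ∈ [9, 40]  (≈ [9.0000, 40.0000])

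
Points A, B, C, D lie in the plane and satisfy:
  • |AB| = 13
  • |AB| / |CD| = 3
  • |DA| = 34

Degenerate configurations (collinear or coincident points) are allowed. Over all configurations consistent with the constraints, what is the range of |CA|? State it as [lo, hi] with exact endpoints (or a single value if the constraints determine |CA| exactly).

|AB| ∈ {13}
|AD| ∈ {34}
|CD| ∈ {13/3}
|BD| ∈ [21, 47]
|AC| ∈ [89/3, 115/3]
|BC| ∈ [50/3, 154/3]

|CA| ∈ [89/3, 115/3]  (≈ [29.6667, 38.3333])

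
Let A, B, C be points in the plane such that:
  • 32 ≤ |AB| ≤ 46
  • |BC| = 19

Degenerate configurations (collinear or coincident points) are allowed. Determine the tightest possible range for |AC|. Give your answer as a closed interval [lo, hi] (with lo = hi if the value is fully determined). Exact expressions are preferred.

|AB| ∈ [32, 46]
|BC| ∈ {19}
|AC| ∈ [13, 65]

|AC| ∈ [13, 65]  (≈ [13.0000, 65.0000])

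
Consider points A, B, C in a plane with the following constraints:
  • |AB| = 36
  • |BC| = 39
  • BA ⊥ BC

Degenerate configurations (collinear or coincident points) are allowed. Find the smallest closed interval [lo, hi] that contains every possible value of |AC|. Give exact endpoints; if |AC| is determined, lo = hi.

|AC| = 3·√(313)  (≈ 53.0754)

|AB| ∈ {36}
|BC| ∈ {39}
|AC| ∈ {3·√(313)}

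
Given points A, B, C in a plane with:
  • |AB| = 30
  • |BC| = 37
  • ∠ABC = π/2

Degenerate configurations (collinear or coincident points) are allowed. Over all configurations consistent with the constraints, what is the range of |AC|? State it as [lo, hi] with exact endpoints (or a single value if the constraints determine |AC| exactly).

|AC| = √(2269)  (≈ 47.6340)

|AB| ∈ {30}
|BC| ∈ {37}
|AC| ∈ {√(2269)}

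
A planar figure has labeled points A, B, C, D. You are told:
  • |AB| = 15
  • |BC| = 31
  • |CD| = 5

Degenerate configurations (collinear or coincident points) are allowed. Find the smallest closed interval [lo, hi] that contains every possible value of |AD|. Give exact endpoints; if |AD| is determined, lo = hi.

|AB| ∈ {15}
|BC| ∈ {31}
|CD| ∈ {5}
|AC| ∈ [16, 46]
|BD| ∈ [26, 36]
|AD| ∈ [11, 51]

|AD| ∈ [11, 51]  (≈ [11.0000, 51.0000])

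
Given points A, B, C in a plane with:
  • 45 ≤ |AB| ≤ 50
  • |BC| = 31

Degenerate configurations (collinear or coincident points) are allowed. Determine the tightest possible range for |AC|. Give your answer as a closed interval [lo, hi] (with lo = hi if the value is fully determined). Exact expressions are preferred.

|AB| ∈ [45, 50]
|BC| ∈ {31}
|AC| ∈ [14, 81]

|AC| ∈ [14, 81]  (≈ [14.0000, 81.0000])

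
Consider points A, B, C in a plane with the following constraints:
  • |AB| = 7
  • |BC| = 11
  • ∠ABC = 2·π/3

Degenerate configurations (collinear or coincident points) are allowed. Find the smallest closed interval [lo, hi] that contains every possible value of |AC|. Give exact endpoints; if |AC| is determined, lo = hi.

|AC| = √(247)  (≈ 15.7162)

|AB| ∈ {7}
|BC| ∈ {11}
|AC| ∈ {√(247)}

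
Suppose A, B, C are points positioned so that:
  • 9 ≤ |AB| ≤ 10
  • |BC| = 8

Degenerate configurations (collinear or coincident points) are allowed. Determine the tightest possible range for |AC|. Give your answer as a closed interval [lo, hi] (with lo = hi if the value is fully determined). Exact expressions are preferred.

|AC| ∈ [1, 18]  (≈ [1.0000, 18.0000])

|AB| ∈ [9, 10]
|BC| ∈ {8}
|AC| ∈ [1, 18]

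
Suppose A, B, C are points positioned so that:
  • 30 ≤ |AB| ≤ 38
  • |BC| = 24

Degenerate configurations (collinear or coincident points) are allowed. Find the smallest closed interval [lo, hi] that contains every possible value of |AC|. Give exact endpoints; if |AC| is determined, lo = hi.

|AC| ∈ [6, 62]  (≈ [6.0000, 62.0000])

|AB| ∈ [30, 38]
|BC| ∈ {24}
|AC| ∈ [6, 62]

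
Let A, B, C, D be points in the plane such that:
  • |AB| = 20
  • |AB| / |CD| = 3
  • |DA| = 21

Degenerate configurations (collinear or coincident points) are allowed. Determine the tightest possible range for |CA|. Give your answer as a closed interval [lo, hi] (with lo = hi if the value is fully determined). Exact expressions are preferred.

|CA| ∈ [43/3, 83/3]  (≈ [14.3333, 27.6667])

|AB| ∈ {20}
|AD| ∈ {21}
|CD| ∈ {20/3}
|BD| ∈ [1, 41]
|AC| ∈ [43/3, 83/3]
|BC| ∈ [0, 143/3]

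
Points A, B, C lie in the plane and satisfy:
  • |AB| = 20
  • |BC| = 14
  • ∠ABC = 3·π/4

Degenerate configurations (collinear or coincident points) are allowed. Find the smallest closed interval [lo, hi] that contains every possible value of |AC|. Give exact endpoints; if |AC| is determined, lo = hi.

|AC| = 2·√(70·√(2) + 149)  (≈ 31.4957)

|AB| ∈ {20}
|BC| ∈ {14}
|AC| ∈ {2·√(70·√(2) + 149)}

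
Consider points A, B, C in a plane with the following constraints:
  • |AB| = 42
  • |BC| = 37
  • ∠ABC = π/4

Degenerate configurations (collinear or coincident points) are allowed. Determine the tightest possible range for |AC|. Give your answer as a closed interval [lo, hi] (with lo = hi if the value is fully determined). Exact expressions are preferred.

|AC| = √(3133 - 1554·√(2))  (≈ 30.5829)

|AB| ∈ {42}
|BC| ∈ {37}
|AC| ∈ {√(3133 - 1554·√(2))}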